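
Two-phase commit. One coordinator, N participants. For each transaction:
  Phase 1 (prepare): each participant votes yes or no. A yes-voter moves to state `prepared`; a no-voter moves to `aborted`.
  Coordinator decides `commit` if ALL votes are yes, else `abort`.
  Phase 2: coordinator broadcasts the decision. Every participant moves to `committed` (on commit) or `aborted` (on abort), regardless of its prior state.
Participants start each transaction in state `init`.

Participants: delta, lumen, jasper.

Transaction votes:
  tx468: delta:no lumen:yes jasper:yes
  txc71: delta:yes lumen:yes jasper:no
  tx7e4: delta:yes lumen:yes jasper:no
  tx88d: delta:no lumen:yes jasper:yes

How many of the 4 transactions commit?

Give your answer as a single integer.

Answer: 0

Derivation:
tx468: no from delta -> abort (commits=0)
txc71: no from jasper -> abort (commits=0)
tx7e4: no from jasper -> abort (commits=0)
tx88d: no from delta -> abort (commits=0)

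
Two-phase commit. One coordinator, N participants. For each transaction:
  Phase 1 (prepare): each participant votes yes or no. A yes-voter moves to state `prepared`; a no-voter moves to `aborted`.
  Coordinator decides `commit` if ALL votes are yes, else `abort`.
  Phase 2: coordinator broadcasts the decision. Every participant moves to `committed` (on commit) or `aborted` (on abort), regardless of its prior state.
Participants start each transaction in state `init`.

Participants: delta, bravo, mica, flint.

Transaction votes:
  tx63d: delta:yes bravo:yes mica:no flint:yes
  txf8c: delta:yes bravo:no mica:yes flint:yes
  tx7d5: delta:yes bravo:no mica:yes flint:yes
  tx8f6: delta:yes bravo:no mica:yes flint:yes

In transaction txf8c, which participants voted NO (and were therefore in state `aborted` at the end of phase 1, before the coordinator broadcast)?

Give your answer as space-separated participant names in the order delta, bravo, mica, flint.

Answer: bravo

Derivation:
Txn txf8c phase 1: delta yes -> prepared; bravo no -> aborted; mica yes -> prepared; flint yes -> prepared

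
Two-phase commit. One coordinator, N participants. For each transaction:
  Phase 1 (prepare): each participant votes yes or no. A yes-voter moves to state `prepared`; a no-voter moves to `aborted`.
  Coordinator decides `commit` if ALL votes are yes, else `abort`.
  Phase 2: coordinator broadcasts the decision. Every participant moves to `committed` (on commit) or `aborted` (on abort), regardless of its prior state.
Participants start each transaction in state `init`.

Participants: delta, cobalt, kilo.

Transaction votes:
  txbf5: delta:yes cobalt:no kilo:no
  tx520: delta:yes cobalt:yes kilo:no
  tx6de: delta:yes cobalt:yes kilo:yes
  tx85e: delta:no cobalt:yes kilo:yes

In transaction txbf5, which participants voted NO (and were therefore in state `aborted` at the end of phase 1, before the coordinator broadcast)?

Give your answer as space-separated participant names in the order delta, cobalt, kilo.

Answer: cobalt kilo

Derivation:
Txn txbf5 phase 1: delta yes -> prepared; cobalt no -> aborted; kilo no -> aborted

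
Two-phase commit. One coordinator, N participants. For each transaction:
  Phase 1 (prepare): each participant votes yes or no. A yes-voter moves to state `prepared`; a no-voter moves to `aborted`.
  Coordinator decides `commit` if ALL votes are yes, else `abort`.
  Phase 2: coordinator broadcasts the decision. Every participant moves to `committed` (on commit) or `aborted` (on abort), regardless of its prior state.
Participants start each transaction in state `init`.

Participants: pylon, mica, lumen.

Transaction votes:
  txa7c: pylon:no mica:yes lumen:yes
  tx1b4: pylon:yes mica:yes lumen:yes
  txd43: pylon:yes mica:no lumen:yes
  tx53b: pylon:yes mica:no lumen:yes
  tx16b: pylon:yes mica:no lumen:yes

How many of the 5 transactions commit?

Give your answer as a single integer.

Answer: 1

Derivation:
txa7c: no from pylon -> abort (commits=0)
tx1b4: all yes -> commit (commits=1)
txd43: no from mica -> abort (commits=1)
tx53b: no from mica -> abort (commits=1)
tx16b: no from mica -> abort (commits=1)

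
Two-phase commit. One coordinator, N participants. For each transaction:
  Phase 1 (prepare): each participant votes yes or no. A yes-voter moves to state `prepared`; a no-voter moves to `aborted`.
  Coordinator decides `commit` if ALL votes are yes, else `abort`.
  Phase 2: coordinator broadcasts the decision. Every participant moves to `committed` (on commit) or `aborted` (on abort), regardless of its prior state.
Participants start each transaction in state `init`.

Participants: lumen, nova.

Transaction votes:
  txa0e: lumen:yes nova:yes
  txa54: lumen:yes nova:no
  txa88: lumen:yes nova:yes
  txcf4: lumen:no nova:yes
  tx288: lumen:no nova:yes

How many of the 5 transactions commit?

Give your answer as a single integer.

txa0e: all yes -> commit (commits=1)
txa54: no from nova -> abort (commits=1)
txa88: all yes -> commit (commits=2)
txcf4: no from lumen -> abort (commits=2)
tx288: no from lumen -> abort (commits=2)

Answer: 2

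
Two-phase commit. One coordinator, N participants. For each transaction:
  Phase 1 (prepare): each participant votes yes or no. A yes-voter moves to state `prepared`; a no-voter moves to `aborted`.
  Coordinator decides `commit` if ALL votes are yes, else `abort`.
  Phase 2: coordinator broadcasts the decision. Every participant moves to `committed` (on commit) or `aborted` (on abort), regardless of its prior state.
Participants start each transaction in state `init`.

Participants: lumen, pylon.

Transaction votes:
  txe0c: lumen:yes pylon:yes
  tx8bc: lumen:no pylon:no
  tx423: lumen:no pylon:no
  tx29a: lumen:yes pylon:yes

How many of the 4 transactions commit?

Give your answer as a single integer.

txe0c: all yes -> commit (commits=1)
tx8bc: no from lumen, pylon -> abort (commits=1)
tx423: no from lumen, pylon -> abort (commits=1)
tx29a: all yes -> commit (commits=2)

Answer: 2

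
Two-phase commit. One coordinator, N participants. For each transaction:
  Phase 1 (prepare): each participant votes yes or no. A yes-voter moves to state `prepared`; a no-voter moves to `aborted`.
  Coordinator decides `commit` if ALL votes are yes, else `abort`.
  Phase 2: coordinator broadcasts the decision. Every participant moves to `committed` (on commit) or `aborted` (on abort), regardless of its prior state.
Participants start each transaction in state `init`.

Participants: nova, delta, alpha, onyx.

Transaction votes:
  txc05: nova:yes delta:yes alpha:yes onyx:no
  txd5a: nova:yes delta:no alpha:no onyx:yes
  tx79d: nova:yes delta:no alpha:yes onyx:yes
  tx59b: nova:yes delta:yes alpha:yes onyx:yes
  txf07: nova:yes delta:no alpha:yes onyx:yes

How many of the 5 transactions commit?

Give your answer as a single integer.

Answer: 1

Derivation:
txc05: no from onyx -> abort (commits=0)
txd5a: no from delta, alpha -> abort (commits=0)
tx79d: no from delta -> abort (commits=0)
tx59b: all yes -> commit (commits=1)
txf07: no from delta -> abort (commits=1)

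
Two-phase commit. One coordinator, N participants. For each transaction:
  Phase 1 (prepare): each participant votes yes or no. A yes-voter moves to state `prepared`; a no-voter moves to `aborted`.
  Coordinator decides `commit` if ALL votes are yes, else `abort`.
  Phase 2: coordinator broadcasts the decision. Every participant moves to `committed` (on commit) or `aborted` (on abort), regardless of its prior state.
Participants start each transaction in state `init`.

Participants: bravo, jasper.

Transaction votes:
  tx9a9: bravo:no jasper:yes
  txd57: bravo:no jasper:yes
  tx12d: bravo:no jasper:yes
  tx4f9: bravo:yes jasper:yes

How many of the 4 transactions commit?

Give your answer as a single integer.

tx9a9: no from bravo -> abort (commits=0)
txd57: no from bravo -> abort (commits=0)
tx12d: no from bravo -> abort (commits=0)
tx4f9: all yes -> commit (commits=1)

Answer: 1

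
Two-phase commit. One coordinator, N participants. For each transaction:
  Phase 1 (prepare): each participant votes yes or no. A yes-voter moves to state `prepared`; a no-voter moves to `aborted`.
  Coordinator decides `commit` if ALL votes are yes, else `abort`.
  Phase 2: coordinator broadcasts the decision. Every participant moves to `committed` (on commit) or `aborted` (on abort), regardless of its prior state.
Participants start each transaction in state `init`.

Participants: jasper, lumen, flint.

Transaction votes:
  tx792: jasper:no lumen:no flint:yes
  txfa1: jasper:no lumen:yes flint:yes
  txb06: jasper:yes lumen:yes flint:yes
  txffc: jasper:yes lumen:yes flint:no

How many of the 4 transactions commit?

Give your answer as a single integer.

Answer: 1

Derivation:
tx792: no from jasper, lumen -> abort (commits=0)
txfa1: no from jasper -> abort (commits=0)
txb06: all yes -> commit (commits=1)
txffc: no from flint -> abort (commits=1)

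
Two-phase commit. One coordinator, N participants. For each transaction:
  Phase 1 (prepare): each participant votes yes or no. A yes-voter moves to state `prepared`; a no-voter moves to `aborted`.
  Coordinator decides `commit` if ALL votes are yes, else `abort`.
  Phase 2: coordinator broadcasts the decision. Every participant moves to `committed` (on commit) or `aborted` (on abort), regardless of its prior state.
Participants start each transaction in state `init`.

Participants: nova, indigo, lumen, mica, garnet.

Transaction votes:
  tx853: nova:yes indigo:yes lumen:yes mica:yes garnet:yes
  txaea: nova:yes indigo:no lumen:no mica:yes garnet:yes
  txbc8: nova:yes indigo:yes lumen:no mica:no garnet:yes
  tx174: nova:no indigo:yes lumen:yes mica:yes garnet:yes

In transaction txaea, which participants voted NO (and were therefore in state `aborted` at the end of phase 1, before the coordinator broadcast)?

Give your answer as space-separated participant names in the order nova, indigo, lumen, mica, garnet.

Answer: indigo lumen

Derivation:
Txn txaea phase 1: nova yes -> prepared; indigo no -> aborted; lumen no -> aborted; mica yes -> prepared; garnet yes -> prepared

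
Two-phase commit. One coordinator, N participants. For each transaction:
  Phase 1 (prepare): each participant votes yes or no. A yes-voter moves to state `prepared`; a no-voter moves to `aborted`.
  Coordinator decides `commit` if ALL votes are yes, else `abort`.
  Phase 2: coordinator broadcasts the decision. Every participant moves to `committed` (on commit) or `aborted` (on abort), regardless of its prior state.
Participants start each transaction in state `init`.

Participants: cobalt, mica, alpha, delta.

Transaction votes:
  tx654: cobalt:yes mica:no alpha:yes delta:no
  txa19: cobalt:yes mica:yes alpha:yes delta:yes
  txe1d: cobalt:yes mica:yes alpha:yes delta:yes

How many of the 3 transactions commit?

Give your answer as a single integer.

Answer: 2

Derivation:
tx654: no from mica, delta -> abort (commits=0)
txa19: all yes -> commit (commits=1)
txe1d: all yes -> commit (commits=2)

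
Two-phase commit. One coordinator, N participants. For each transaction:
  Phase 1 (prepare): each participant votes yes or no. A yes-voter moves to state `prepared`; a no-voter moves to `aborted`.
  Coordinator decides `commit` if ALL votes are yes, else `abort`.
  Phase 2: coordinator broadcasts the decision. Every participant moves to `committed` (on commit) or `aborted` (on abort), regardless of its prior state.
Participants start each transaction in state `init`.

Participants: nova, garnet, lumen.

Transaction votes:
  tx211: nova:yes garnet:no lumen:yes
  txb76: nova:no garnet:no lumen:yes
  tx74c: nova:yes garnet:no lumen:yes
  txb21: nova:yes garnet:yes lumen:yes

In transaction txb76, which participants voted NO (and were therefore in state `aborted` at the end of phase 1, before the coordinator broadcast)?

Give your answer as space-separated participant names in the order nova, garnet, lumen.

Answer: nova garnet

Derivation:
Txn txb76 phase 1: nova no -> aborted; garnet no -> aborted; lumen yes -> prepared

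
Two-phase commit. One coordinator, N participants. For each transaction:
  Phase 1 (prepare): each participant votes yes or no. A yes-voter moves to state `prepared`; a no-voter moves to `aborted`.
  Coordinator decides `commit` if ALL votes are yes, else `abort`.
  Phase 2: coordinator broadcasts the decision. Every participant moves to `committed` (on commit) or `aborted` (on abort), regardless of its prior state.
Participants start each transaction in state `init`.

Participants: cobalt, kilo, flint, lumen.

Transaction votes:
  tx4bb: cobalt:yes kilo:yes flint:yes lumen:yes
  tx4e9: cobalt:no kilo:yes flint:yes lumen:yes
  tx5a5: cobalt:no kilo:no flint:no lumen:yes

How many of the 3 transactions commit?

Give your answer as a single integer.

Answer: 1

Derivation:
tx4bb: all yes -> commit (commits=1)
tx4e9: no from cobalt -> abort (commits=1)
tx5a5: no from cobalt, kilo, flint -> abort (commits=1)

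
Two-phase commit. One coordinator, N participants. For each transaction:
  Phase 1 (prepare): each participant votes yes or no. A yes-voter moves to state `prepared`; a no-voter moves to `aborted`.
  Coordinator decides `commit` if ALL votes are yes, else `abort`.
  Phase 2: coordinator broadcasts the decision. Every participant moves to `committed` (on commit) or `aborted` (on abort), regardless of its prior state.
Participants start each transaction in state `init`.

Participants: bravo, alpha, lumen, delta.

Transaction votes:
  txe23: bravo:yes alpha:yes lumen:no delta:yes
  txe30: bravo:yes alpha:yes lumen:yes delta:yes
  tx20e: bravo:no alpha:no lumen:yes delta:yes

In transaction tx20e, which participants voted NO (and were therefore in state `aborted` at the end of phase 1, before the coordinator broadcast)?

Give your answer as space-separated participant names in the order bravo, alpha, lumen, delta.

Txn tx20e phase 1: bravo no -> aborted; alpha no -> aborted; lumen yes -> prepared; delta yes -> prepared

Answer: bravo alpha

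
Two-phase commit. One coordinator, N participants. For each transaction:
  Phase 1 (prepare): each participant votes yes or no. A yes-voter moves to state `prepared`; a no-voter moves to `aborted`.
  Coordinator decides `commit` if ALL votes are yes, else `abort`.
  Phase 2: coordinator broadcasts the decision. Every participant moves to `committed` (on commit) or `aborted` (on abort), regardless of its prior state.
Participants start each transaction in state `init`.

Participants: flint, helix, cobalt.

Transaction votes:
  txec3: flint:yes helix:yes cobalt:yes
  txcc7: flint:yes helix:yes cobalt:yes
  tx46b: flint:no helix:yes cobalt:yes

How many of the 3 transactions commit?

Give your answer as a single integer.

Answer: 2

Derivation:
txec3: all yes -> commit (commits=1)
txcc7: all yes -> commit (commits=2)
tx46b: no from flint -> abort (commits=2)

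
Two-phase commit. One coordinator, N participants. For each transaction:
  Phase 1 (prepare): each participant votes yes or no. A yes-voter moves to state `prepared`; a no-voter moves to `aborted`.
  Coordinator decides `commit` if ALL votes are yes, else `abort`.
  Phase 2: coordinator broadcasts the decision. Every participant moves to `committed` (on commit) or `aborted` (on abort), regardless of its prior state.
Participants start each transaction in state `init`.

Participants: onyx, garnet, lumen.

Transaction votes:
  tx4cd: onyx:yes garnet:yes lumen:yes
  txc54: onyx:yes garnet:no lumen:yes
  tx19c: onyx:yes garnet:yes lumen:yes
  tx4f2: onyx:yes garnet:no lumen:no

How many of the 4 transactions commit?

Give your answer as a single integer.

Answer: 2

Derivation:
tx4cd: all yes -> commit (commits=1)
txc54: no from garnet -> abort (commits=1)
tx19c: all yes -> commit (commits=2)
tx4f2: no from garnet, lumen -> abort (commits=2)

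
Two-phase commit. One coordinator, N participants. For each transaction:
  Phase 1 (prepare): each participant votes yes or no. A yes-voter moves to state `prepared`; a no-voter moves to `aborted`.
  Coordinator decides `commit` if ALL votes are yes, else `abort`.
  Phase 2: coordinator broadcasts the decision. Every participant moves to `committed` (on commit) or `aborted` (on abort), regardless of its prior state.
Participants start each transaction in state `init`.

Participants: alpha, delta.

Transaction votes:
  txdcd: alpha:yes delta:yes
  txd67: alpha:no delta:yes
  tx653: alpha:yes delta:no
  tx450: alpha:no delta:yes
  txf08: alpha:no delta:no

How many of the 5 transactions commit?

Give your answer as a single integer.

Answer: 1

Derivation:
txdcd: all yes -> commit (commits=1)
txd67: no from alpha -> abort (commits=1)
tx653: no from delta -> abort (commits=1)
tx450: no from alpha -> abort (commits=1)
txf08: no from alpha, delta -> abort (commits=1)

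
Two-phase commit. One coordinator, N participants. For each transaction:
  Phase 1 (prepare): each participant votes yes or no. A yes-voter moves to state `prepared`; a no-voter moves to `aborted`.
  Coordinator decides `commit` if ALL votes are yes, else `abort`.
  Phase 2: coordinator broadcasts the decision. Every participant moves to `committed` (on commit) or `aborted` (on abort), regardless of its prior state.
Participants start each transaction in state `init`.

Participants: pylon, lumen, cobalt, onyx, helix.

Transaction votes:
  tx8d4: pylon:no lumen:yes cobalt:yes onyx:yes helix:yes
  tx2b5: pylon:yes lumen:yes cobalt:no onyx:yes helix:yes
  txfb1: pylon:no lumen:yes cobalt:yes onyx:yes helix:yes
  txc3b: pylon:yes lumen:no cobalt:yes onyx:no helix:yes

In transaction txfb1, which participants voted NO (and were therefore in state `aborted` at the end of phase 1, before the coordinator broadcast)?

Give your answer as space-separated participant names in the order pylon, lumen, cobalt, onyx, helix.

Txn txfb1 phase 1: pylon no -> aborted; lumen yes -> prepared; cobalt yes -> prepared; onyx yes -> prepared; helix yes -> prepared

Answer: pylon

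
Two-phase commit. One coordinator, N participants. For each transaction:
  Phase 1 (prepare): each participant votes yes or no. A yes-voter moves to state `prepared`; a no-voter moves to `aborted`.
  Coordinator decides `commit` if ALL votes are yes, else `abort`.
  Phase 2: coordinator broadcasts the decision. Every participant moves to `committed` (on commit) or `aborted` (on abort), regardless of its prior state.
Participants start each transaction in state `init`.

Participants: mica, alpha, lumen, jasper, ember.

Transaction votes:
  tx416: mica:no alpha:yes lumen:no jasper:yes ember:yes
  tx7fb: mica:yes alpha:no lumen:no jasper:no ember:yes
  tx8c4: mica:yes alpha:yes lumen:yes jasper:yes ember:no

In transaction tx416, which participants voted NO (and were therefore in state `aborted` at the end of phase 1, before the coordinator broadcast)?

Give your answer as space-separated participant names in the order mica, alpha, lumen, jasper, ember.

Answer: mica lumen

Derivation:
Txn tx416 phase 1: mica no -> aborted; alpha yes -> prepared; lumen no -> aborted; jasper yes -> prepared; ember yes -> prepared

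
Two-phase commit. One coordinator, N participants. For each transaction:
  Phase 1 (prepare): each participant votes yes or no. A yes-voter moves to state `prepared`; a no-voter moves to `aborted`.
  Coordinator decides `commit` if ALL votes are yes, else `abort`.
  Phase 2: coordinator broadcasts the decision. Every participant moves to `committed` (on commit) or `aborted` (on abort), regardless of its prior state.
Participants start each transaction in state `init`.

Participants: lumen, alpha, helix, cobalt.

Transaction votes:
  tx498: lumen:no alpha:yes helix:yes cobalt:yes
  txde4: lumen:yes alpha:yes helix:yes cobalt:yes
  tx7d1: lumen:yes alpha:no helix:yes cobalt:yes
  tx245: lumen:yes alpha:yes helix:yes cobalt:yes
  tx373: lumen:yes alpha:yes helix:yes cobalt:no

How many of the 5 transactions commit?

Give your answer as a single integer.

tx498: no from lumen -> abort (commits=0)
txde4: all yes -> commit (commits=1)
tx7d1: no from alpha -> abort (commits=1)
tx245: all yes -> commit (commits=2)
tx373: no from cobalt -> abort (commits=2)

Answer: 2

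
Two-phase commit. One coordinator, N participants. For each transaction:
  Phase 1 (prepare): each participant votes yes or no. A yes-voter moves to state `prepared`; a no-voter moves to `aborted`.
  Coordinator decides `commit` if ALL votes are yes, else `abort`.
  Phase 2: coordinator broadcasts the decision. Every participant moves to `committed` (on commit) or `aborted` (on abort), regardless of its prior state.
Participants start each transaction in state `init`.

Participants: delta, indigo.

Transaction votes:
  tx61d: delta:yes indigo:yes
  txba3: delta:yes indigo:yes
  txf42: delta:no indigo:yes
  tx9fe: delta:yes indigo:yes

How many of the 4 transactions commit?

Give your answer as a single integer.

Answer: 3

Derivation:
tx61d: all yes -> commit (commits=1)
txba3: all yes -> commit (commits=2)
txf42: no from delta -> abort (commits=2)
tx9fe: all yes -> commit (commits=3)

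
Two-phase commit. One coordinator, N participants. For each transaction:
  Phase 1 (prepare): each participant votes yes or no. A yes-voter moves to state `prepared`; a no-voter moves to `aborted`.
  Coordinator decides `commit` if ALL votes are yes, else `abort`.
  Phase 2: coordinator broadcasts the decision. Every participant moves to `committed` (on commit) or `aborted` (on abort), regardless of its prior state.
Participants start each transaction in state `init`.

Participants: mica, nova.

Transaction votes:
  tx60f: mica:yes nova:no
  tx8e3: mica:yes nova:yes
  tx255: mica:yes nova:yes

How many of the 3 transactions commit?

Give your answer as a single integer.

tx60f: no from nova -> abort (commits=0)
tx8e3: all yes -> commit (commits=1)
tx255: all yes -> commit (commits=2)

Answer: 2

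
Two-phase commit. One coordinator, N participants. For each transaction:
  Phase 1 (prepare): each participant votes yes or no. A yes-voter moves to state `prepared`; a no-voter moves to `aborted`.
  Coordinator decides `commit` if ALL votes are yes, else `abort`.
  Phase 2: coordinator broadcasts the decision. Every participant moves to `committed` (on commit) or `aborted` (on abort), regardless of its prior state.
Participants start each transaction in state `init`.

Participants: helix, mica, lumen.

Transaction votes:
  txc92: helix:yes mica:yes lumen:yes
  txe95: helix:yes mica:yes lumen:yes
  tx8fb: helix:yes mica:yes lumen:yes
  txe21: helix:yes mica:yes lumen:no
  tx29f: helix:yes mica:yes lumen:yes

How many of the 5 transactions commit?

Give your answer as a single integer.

txc92: all yes -> commit (commits=1)
txe95: all yes -> commit (commits=2)
tx8fb: all yes -> commit (commits=3)
txe21: no from lumen -> abort (commits=3)
tx29f: all yes -> commit (commits=4)

Answer: 4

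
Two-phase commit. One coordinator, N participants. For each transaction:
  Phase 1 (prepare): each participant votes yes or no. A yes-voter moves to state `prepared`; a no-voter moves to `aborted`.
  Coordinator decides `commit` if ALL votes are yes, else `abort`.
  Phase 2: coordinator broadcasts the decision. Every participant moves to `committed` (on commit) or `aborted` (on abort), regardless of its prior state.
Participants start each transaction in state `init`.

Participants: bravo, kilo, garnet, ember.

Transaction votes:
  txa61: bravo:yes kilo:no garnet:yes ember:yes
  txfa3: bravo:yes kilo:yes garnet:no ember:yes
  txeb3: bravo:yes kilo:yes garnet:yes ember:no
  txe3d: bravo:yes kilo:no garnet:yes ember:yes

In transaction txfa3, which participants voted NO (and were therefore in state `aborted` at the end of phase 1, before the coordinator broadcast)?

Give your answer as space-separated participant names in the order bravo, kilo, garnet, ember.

Answer: garnet

Derivation:
Txn txfa3 phase 1: bravo yes -> prepared; kilo yes -> prepared; garnet no -> aborted; ember yes -> prepared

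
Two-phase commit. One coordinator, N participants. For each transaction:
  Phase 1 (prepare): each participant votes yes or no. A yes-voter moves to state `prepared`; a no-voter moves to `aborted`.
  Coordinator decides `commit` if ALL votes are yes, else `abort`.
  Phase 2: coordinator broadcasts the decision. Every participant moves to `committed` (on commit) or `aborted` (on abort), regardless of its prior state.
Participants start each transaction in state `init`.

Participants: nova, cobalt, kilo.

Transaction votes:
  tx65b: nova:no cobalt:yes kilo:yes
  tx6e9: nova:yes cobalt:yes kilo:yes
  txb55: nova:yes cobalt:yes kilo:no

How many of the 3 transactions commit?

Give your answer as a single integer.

Answer: 1

Derivation:
tx65b: no from nova -> abort (commits=0)
tx6e9: all yes -> commit (commits=1)
txb55: no from kilo -> abort (commits=1)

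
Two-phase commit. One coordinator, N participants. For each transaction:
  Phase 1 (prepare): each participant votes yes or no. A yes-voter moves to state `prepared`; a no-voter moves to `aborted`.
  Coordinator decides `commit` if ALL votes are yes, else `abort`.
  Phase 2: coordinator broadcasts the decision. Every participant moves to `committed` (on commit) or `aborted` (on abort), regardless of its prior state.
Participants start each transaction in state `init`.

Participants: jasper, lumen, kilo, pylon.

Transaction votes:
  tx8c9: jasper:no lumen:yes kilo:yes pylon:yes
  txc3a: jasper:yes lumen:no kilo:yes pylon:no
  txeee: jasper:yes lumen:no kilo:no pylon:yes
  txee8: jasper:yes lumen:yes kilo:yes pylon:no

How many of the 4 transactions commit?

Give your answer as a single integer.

Answer: 0

Derivation:
tx8c9: no from jasper -> abort (commits=0)
txc3a: no from lumen, pylon -> abort (commits=0)
txeee: no from lumen, kilo -> abort (commits=0)
txee8: no from pylon -> abort (commits=0)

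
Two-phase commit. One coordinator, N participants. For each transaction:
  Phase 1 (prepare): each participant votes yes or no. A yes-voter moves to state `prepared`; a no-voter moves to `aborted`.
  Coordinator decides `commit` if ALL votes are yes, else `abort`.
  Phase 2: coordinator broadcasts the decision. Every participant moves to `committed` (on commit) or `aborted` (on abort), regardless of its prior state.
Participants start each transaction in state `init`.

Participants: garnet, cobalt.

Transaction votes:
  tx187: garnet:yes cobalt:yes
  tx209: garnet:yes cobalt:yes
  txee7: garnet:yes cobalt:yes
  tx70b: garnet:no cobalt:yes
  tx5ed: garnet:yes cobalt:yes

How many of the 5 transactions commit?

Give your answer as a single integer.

Answer: 4

Derivation:
tx187: all yes -> commit (commits=1)
tx209: all yes -> commit (commits=2)
txee7: all yes -> commit (commits=3)
tx70b: no from garnet -> abort (commits=3)
tx5ed: all yes -> commit (commits=4)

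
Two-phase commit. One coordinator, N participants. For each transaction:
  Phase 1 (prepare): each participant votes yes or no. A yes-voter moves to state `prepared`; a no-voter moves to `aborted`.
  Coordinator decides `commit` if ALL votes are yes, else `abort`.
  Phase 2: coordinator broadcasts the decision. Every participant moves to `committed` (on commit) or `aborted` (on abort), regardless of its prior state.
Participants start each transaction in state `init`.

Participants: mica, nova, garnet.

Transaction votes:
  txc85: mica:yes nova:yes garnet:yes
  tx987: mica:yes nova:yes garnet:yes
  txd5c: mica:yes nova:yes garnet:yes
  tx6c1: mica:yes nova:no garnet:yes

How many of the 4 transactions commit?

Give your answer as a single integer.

txc85: all yes -> commit (commits=1)
tx987: all yes -> commit (commits=2)
txd5c: all yes -> commit (commits=3)
tx6c1: no from nova -> abort (commits=3)

Answer: 3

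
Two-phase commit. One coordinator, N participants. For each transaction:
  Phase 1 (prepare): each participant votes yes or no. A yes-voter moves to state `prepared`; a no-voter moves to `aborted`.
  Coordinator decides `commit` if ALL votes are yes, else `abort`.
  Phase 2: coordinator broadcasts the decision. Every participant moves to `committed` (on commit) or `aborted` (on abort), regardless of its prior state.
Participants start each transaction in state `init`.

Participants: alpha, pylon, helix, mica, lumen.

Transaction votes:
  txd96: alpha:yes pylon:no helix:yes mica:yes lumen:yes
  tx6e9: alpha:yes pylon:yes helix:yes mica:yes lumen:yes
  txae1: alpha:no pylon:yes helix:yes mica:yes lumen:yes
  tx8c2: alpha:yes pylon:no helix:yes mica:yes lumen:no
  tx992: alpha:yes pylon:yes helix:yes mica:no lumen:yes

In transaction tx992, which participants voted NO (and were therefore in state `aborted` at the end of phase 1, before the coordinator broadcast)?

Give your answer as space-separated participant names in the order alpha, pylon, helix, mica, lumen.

Txn tx992 phase 1: alpha yes -> prepared; pylon yes -> prepared; helix yes -> prepared; mica no -> aborted; lumen yes -> prepared

Answer: mica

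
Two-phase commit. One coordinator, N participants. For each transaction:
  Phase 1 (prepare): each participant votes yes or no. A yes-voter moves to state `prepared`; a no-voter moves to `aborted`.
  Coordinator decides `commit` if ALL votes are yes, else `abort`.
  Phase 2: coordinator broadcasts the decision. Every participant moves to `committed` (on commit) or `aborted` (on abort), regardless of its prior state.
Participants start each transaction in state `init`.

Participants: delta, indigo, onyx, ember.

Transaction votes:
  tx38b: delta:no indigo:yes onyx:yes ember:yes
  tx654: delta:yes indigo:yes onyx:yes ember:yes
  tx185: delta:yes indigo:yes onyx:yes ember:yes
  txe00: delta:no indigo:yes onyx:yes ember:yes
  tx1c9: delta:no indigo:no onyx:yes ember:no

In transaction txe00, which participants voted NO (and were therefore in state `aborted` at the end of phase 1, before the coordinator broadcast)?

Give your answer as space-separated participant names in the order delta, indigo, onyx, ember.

Answer: delta

Derivation:
Txn txe00 phase 1: delta no -> aborted; indigo yes -> prepared; onyx yes -> prepared; ember yes -> prepared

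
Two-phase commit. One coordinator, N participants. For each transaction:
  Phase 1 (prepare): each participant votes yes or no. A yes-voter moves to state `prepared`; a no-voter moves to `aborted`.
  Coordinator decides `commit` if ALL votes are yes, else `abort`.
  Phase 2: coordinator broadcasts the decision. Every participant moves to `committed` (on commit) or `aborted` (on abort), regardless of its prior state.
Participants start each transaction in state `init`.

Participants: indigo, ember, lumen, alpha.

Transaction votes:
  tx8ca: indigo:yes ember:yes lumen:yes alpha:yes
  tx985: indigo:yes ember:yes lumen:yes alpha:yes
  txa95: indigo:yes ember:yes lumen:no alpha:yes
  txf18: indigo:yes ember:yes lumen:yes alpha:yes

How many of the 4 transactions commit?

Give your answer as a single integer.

tx8ca: all yes -> commit (commits=1)
tx985: all yes -> commit (commits=2)
txa95: no from lumen -> abort (commits=2)
txf18: all yes -> commit (commits=3)

Answer: 3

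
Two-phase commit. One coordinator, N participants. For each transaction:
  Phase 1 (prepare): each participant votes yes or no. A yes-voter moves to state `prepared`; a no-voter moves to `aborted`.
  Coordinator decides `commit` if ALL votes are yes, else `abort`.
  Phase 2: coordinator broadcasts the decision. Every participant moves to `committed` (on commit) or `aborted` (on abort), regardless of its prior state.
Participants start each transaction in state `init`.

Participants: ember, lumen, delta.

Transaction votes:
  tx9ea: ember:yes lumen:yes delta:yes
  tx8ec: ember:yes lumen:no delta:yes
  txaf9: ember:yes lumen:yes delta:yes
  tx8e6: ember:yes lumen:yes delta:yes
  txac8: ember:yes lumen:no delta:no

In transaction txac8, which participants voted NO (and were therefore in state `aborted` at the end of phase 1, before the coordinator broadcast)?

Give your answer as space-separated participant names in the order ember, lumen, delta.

Answer: lumen delta

Derivation:
Txn txac8 phase 1: ember yes -> prepared; lumen no -> aborted; delta no -> aborted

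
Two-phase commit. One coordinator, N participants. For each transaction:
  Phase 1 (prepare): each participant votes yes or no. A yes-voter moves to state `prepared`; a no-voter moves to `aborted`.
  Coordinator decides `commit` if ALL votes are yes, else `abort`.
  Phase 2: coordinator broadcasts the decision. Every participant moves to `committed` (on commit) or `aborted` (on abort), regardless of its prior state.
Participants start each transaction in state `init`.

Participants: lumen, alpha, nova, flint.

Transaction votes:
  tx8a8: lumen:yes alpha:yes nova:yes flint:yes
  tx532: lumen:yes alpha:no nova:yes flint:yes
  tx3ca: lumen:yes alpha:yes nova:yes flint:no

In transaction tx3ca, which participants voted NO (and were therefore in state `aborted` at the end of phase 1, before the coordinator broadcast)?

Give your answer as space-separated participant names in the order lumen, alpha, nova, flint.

Answer: flint

Derivation:
Txn tx3ca phase 1: lumen yes -> prepared; alpha yes -> prepared; nova yes -> prepared; flint no -> aborted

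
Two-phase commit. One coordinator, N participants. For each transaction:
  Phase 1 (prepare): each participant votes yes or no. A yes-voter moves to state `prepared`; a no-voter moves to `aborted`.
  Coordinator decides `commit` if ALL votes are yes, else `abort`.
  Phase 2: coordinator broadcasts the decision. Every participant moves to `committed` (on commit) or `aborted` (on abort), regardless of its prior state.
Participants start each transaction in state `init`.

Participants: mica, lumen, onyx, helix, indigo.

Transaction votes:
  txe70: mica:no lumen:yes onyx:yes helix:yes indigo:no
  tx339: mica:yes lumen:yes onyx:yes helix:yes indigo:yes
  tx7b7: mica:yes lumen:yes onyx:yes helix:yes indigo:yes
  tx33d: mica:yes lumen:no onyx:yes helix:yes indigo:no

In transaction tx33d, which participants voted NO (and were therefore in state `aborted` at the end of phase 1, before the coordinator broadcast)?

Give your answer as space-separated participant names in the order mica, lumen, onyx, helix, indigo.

Txn tx33d phase 1: mica yes -> prepared; lumen no -> aborted; onyx yes -> prepared; helix yes -> prepared; indigo no -> aborted

Answer: lumen indigo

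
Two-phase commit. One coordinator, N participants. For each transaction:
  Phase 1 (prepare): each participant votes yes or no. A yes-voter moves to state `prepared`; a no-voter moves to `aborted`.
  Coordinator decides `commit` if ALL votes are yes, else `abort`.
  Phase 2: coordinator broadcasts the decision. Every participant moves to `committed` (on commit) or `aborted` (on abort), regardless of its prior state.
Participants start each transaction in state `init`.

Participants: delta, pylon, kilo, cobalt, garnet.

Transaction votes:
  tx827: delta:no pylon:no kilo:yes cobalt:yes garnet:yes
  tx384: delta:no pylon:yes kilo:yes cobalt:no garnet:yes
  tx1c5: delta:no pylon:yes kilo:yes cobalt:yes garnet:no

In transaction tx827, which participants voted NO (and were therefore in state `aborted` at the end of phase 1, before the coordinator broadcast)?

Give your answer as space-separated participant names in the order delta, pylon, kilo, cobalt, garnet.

Txn tx827 phase 1: delta no -> aborted; pylon no -> aborted; kilo yes -> prepared; cobalt yes -> prepared; garnet yes -> prepared

Answer: delta pylon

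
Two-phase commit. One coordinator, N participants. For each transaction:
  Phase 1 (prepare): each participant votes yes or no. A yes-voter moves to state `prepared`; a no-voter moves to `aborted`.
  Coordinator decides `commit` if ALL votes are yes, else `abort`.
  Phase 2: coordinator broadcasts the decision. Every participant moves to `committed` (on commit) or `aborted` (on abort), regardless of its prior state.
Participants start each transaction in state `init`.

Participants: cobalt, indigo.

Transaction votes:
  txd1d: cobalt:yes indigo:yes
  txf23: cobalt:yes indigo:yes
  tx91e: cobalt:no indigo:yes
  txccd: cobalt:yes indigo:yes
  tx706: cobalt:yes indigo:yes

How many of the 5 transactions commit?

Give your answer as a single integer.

txd1d: all yes -> commit (commits=1)
txf23: all yes -> commit (commits=2)
tx91e: no from cobalt -> abort (commits=2)
txccd: all yes -> commit (commits=3)
tx706: all yes -> commit (commits=4)

Answer: 4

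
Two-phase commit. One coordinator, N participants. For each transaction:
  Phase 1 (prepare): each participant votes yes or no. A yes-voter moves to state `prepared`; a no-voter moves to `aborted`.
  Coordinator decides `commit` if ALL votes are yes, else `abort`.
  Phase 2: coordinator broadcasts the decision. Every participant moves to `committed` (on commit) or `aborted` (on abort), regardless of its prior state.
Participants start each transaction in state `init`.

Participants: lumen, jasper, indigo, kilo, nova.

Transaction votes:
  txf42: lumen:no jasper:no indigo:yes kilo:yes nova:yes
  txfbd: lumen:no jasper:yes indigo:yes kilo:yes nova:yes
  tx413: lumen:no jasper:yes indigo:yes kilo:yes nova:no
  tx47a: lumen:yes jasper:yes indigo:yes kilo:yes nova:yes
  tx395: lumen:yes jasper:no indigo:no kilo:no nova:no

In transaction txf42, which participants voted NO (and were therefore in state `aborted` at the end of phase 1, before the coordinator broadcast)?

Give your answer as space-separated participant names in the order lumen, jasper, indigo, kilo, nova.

Answer: lumen jasper

Derivation:
Txn txf42 phase 1: lumen no -> aborted; jasper no -> aborted; indigo yes -> prepared; kilo yes -> prepared; nova yes -> prepared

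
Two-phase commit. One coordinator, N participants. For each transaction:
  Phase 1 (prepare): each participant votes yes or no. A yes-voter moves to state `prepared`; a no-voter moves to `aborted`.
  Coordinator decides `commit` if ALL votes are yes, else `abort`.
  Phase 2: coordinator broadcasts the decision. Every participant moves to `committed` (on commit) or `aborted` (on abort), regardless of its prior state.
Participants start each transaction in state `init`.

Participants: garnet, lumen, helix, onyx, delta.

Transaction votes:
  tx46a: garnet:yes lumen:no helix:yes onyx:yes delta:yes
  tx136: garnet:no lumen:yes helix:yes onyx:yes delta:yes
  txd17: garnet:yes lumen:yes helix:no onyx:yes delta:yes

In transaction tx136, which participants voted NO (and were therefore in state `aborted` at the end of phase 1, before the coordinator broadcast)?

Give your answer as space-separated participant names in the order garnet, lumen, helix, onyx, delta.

Answer: garnet

Derivation:
Txn tx136 phase 1: garnet no -> aborted; lumen yes -> prepared; helix yes -> prepared; onyx yes -> prepared; delta yes -> prepared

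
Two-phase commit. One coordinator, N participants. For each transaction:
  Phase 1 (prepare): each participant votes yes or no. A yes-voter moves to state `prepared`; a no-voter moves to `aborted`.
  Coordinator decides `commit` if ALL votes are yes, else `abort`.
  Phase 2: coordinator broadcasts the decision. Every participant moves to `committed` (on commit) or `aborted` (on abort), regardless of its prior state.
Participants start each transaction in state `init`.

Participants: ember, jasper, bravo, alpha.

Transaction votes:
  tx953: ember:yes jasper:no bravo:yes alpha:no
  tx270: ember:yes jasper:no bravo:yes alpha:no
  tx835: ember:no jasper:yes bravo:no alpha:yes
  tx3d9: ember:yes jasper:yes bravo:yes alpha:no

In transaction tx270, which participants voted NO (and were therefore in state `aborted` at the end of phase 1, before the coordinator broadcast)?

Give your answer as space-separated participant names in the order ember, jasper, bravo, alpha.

Txn tx270 phase 1: ember yes -> prepared; jasper no -> aborted; bravo yes -> prepared; alpha no -> aborted

Answer: jasper alpha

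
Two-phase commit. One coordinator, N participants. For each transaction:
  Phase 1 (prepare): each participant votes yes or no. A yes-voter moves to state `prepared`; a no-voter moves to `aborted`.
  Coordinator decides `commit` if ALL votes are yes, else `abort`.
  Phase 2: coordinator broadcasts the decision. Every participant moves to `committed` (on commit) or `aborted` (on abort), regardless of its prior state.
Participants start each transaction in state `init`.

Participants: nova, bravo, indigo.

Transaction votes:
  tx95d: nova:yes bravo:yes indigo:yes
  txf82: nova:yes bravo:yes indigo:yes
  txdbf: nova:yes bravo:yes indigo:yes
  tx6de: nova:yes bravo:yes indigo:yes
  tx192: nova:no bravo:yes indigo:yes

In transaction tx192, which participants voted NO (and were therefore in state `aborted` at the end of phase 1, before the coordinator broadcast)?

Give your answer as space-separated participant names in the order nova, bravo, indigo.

Txn tx192 phase 1: nova no -> aborted; bravo yes -> prepared; indigo yes -> prepared

Answer: nova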